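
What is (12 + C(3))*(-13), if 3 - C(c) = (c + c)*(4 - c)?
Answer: -117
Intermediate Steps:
C(c) = 3 - 2*c*(4 - c) (C(c) = 3 - (c + c)*(4 - c) = 3 - 2*c*(4 - c))
(12 + C(3))*(-13) = (12 + (3 - 8*3 + 2*3²))*(-13) = (12 + (3 - 24 + 2*9))*(-13) = (12 + (3 - 24 + 18))*(-13) = (12 - 3)*(-13) = 9*(-13) = -117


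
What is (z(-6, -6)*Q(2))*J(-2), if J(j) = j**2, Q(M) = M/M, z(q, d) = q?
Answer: -24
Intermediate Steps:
Q(M) = 1
(z(-6, -6)*Q(2))*J(-2) = -6*1*(-2)**2 = -6*4 = -24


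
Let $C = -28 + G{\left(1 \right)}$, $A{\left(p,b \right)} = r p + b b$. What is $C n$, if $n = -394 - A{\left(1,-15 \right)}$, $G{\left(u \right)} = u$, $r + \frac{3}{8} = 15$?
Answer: $\frac{136863}{8} \approx 17108.0$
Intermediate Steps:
$r = \frac{117}{8}$ ($r = - \frac{3}{8} + 15 = \frac{117}{8} \approx 14.625$)
$A{\left(p,b \right)} = b^{2} + \frac{117 p}{8}$ ($A{\left(p,b \right)} = \frac{117 p}{8} + b b = \frac{117 p}{8} + b^{2} = b^{2} + \frac{117 p}{8}$)
$n = - \frac{5069}{8}$ ($n = -394 - \left(\left(-15\right)^{2} + \frac{117}{8} \cdot 1\right) = -394 - \left(225 + \frac{117}{8}\right) = -394 - \frac{1917}{8} = - \frac{5069}{8} \approx -633.63$)
$C = -27$ ($C = -28 + 1 = -27$)
$C n = \left(-27\right) \left(- \frac{5069}{8}\right) = \frac{136863}{8}$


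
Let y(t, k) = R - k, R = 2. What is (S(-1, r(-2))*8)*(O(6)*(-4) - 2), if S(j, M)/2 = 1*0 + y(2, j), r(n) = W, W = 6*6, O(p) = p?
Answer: -1248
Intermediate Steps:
y(t, k) = 2 - k
W = 36
r(n) = 36
S(j, M) = 4 - 2*j (S(j, M) = 2*(1*0 + (2 - j)) = 2*(0 + (2 - j)) = 2*(2 - j) = 4 - 2*j)
(S(-1, r(-2))*8)*(O(6)*(-4) - 2) = ((4 - 2*(-1))*8)*(6*(-4) - 2) = ((4 + 2)*8)*(-24 - 2) = (6*8)*(-26) = 48*(-26) = -1248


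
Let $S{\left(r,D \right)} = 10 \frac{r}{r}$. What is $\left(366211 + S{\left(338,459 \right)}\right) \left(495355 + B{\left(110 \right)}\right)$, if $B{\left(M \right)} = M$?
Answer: $181449687765$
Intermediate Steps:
$S{\left(r,D \right)} = 10$ ($S{\left(r,D \right)} = 10 \cdot 1 = 10$)
$\left(366211 + S{\left(338,459 \right)}\right) \left(495355 + B{\left(110 \right)}\right) = \left(366211 + 10\right) \left(495355 + 110\right) = 366221 \cdot 495465 = 181449687765$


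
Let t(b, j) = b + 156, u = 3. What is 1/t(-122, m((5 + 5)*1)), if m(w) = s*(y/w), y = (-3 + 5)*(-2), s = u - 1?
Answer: 1/34 ≈ 0.029412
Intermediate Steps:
s = 2 (s = 3 - 1 = 2)
y = -4 (y = 2*(-2) = -4)
m(w) = -8/w (m(w) = 2*(-4/w) = -8/w)
t(b, j) = 156 + b
1/t(-122, m((5 + 5)*1)) = 1/(156 - 122) = 1/34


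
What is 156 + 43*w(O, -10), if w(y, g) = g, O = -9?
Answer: -274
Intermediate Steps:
156 + 43*w(O, -10) = 156 + 43*(-10) = 156 - 430 = -274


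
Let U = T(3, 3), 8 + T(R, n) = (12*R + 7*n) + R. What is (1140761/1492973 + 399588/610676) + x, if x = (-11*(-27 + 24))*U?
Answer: 391452374876782/227930694937 ≈ 1717.4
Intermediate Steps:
T(R, n) = -8 + 7*n + 13*R (T(R, n) = -8 + ((12*R + 7*n) + R) = -8 + ((7*n + 12*R) + R) = -8 + (7*n + 13*R) = -8 + 7*n + 13*R)
U = 52 (U = -8 + 7*3 + 13*3 = -8 + 21 + 39 = 52)
x = 1716 (x = -11*(-27 + 24)*52 = -11*(-3)*52 = 33*52 = 1716)
(1140761/1492973 + 399588/610676) + x = (1140761/1492973 + 399588/610676) + 1716 = (1140761*(1/1492973) + 399588*(1/610676)) + 1716 = (1140761/1492973 + 99897/152669) + 1716 = 323302364890/227930694937 + 1716 = 391452374876782/227930694937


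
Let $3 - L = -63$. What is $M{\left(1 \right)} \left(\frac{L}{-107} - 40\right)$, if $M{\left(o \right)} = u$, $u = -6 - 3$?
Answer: $\frac{39114}{107} \approx 365.55$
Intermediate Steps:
$L = 66$ ($L = 3 - -63 = 3 + 63 = 66$)
$u = -9$
$M{\left(o \right)} = -9$
$M{\left(1 \right)} \left(\frac{L}{-107} - 40\right) = - 9 \left(\frac{66}{-107} - 40\right) = - 9 \left(66 \left(- \frac{1}{107}\right) - 40\right) = - 9 \left(- \frac{66}{107} - 40\right) = \left(-9\right) \left(- \frac{4346}{107}\right) = \frac{39114}{107}$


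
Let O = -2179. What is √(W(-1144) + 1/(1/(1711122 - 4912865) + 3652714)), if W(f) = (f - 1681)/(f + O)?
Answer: √1283965070091903902806313112475422/38862656069704823 ≈ 0.92203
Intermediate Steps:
W(f) = (-1681 + f)/(-2179 + f) (W(f) = (f - 1681)/(f - 2179) = (-1681 + f)/(-2179 + f))
√(W(-1144) + 1/(1/(1711122 - 4912865) + 3652714)) = √((-1681 - 1144)/(-2179 - 1144) + 1/(1/(1711122 - 4912865) + 3652714)) = √(-2825/(-3323) + 1/(1/(-3201743) + 3652714)) = √(-1/3323*(-2825) + 1/(-1/3201743 + 3652714)) = √(2825/3323 + 1/(11695051480501/3201743)) = √(2825/3323 + 3201743/11695051480501) = √(33038531071807314/38862656069704823) = √1283965070091903902806313112475422/38862656069704823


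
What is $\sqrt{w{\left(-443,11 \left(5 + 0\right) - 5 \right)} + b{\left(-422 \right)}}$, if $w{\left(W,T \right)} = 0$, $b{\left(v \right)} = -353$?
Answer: $i \sqrt{353} \approx 18.788 i$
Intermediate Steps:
$\sqrt{w{\left(-443,11 \left(5 + 0\right) - 5 \right)} + b{\left(-422 \right)}} = \sqrt{0 - 353} = \sqrt{-353} = i \sqrt{353}$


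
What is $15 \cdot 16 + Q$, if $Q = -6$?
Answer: $234$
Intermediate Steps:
$15 \cdot 16 + Q = 15 \cdot 16 - 6 = 240 - 6 = 234$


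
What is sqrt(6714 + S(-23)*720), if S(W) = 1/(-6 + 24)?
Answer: sqrt(6754) ≈ 82.183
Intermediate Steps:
S(W) = 1/18
sqrt(6714 + S(-23)*720) = sqrt(6714 + (1/18)*720) = sqrt(6714 + 40) = sqrt(6754)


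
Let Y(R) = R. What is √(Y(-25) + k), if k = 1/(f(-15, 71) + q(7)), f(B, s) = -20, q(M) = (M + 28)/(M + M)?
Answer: I*√30695/35 ≈ 5.0057*I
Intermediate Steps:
q(M) = (28 + M)/(2*M) (q(M) = (28 + M)/((2*M)) = (28 + M)*(1/(2*M)) = (28 + M)/(2*M))
k = -2/35 (k = 1/(-20 + (½)*(28 + 7)/7) = 1/(-20 + (½)*(⅐)*35) = 1/(-20 + 5/2) = 1/(-35/2) = -2/35 ≈ -0.057143)
√(Y(-25) + k) = √(-25 - 2/35) = √(-877/35) = I*√30695/35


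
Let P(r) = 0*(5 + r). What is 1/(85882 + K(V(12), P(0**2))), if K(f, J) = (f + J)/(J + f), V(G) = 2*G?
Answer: 1/85883 ≈ 1.1644e-5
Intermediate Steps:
P(r) = 0
K(f, J) = 1 (K(f, J) = (J + f)/(J + f) = 1)
1/(85882 + K(V(12), P(0**2))) = 1/(85882 + 1) = 1/85883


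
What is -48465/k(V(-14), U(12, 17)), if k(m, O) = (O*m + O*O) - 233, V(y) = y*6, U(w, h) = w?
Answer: 48465/1097 ≈ 44.180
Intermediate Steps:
V(y) = 6*y
k(m, O) = -233 + O² + O*m (k(m, O) = (O*m + O²) - 233 = (O² + O*m) - 233 = -233 + O² + O*m)
-48465/k(V(-14), U(12, 17)) = -48465/(-233 + 12² + 12*(6*(-14))) = -48465/(-233 + 144 + 12*(-84)) = -48465/(-233 + 144 - 1008) = -48465/(-1097) = -48465*(-1/1097) = 48465/1097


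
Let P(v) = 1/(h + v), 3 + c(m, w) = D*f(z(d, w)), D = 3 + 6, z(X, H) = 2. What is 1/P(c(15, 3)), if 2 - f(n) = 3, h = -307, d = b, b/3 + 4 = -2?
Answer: -319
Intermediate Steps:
b = -18 (b = -12 + 3*(-2) = -12 - 6 = -18)
d = -18
f(n) = -1 (f(n) = 2 - 1*3 = 2 - 3 = -1)
D = 9
c(m, w) = -12 (c(m, w) = -3 + 9*(-1) = -3 - 9 = -12)
P(v) = 1/(-307 + v)
1/P(c(15, 3)) = 1/(1/(-307 - 12)) = 1/(1/(-319)) = 1/(-1/319) = -319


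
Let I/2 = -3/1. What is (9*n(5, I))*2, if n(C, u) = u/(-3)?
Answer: 36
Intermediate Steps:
I = -6 (I = 2*(-3/1) = 2*(-3*1) = 2*(-3) = -6)
n(C, u) = -u/3 (n(C, u) = u*(-⅓) = -u/3)
(9*n(5, I))*2 = (9*(-⅓*(-6)))*2 = (9*2)*2 = 18*2 = 36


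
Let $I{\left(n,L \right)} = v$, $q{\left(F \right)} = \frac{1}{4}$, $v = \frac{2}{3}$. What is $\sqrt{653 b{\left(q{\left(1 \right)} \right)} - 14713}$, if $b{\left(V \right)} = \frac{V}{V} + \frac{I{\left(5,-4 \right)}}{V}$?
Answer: $\frac{2 i \sqrt{27717}}{3} \approx 110.99 i$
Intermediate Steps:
$v = \frac{2}{3}$ ($v = 2 \cdot \frac{1}{3} = \frac{2}{3} \approx 0.66667$)
$q{\left(F \right)} = \frac{1}{4}$
$I{\left(n,L \right)} = \frac{2}{3}$
$b{\left(V \right)} = 1 + \frac{2}{3 V}$ ($b{\left(V \right)} = \frac{V}{V} + \frac{2}{3 V} = 1 + \frac{2}{3 V}$)
$\sqrt{653 b{\left(q{\left(1 \right)} \right)} - 14713} = \sqrt{653 \frac{1}{\frac{1}{4}} \left(\frac{2}{3} + \frac{1}{4}\right) - 14713} = \sqrt{653 \cdot 4 \cdot \frac{11}{12} - 14713} = \sqrt{653 \cdot \frac{11}{3} - 14713} = \sqrt{\frac{7183}{3} - 14713} = \sqrt{- \frac{36956}{3}} = \frac{2 i \sqrt{27717}}{3}$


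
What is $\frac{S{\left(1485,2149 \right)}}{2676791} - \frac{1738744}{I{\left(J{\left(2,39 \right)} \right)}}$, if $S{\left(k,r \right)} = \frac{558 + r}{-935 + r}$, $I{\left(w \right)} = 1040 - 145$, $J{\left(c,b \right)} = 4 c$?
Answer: $- \frac{5650264706249091}{2908413725230} \approx -1942.7$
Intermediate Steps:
$I{\left(w \right)} = 895$
$S{\left(k,r \right)} = \frac{558 + r}{-935 + r}$
$\frac{S{\left(1485,2149 \right)}}{2676791} - \frac{1738744}{I{\left(J{\left(2,39 \right)} \right)}} = \frac{\frac{1}{-935 + 2149} \left(558 + 2149\right)}{2676791} - \frac{1738744}{895} = \frac{1}{1214} \cdot 2707 \cdot \frac{1}{2676791} - \frac{1738744}{895} = \frac{2707}{1214} \cdot \frac{1}{2676791} - \frac{1738744}{895} = \frac{2707}{3249624274} - \frac{1738744}{895} = - \frac{5650264706249091}{2908413725230}$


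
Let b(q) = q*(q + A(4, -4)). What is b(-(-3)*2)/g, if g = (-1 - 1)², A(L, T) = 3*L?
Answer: 27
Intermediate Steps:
g = 4 (g = (-2)² = 4)
b(q) = q*(12 + q) (b(q) = q*(q + 3*4) = q*(q + 12) = q*(12 + q))
b(-(-3)*2)/g = ((-(-3)*2)*(12 - (-3)*2))/4 = ((-1*(-6))*(12 - 1*(-6)))/4 = (6*(12 + 6))/4 = (6*18)/4 = (¼)*108 = 27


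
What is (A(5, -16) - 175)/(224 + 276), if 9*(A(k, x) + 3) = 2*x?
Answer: -817/2250 ≈ -0.36311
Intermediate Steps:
A(k, x) = -3 + 2*x/9 (A(k, x) = -3 + (2*x)/9 = -3 + 2*x/9)
(A(5, -16) - 175)/(224 + 276) = ((-3 + (2/9)*(-16)) - 175)/(224 + 276) = ((-3 - 32/9) - 175)/500 = (-59/9 - 175)*(1/500) = -1634/9*1/500 = -817/2250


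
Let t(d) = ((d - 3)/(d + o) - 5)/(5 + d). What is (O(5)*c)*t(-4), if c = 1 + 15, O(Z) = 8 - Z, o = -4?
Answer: -198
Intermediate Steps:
c = 16
t(d) = (-5 + (-3 + d)/(-4 + d))/(5 + d) (t(d) = ((d - 3)/(d - 4) - 5)/(5 + d) = ((-3 + d)/(-4 + d) - 5)/(5 + d) = (-5 + (-3 + d)/(-4 + d))/(5 + d))
(O(5)*c)*t(-4) = ((8 - 1*5)*16)*((17 - 4*(-4))/(-20 - 4 + (-4)**2)) = ((8 - 5)*16)*((17 + 16)/(-20 - 4 + 16)) = (3*16)*(33/(-8)) = 48*(-1/8*33) = 48*(-33/8) = -198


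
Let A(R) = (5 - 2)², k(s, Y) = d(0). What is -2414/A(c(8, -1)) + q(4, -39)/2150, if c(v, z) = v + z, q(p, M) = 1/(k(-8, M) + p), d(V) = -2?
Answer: -10380191/38700 ≈ -268.22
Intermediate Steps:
k(s, Y) = -2
q(p, M) = 1/(-2 + p)
A(R) = 9 (A(R) = 3² = 9)
-2414/A(c(8, -1)) + q(4, -39)/2150 = -2414/9 + 1/((-2 + 4)*2150) = -2414*⅑ + (1/2150)/2 = -2414/9 + (½)*(1/2150) = -2414/9 + 1/4300 = -10380191/38700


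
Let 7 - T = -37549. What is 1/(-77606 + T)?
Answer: -1/40050 ≈ -2.4969e-5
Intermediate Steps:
T = 37556 (T = 7 - 1*(-37549) = 7 + 37549 = 37556)
1/(-77606 + T) = 1/(-77606 + 37556) = 1/(-40050) = -1/40050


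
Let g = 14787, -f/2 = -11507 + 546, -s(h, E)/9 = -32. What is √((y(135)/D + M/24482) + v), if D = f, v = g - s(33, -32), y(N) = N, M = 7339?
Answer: 2*√65256138858425352539/134173601 ≈ 120.41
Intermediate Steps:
s(h, E) = 288 (s(h, E) = -9*(-32) = 288)
f = 21922 (f = -2*(-11507 + 546) = -2*(-10961) = 21922)
v = 14499 (v = 14787 - 1*288 = 14787 - 288 = 14499)
D = 21922
√((y(135)/D + M/24482) + v) = √((135/21922 + 7339/24482) + 14499) = √(41047657/134173601 + 14499) = √(1945424088556/134173601) = 2*√65256138858425352539/134173601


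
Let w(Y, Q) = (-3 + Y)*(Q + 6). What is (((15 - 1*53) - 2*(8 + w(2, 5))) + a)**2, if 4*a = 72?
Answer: 196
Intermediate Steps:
a = 18 (a = (1/4)*72 = 18)
w(Y, Q) = (-3 + Y)*(6 + Q)
(((15 - 1*53) - 2*(8 + w(2, 5))) + a)**2 = (((15 - 1*53) - 2*(8 + (-18 - 3*5 + 6*2 + 5*2))) + 18)**2 = (((15 - 53) - 2*(8 + (-18 - 15 + 12 + 10))) + 18)**2 = ((-38 - 2*(8 - 11)) + 18)**2 = ((-38 - 2*(-3)) + 18)**2 = ((-38 + 6) + 18)**2 = (-32 + 18)**2 = (-14)**2 = 196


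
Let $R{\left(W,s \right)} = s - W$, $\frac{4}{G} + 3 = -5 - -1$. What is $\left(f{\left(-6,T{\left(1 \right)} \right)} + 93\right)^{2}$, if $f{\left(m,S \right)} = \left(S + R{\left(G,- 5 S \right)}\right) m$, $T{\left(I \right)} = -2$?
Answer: $\frac{84681}{49} \approx 1728.2$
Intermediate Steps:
$G = - \frac{4}{7}$ ($G = \frac{4}{-3 - 4} = \frac{4}{-7} = 4 \left(- \frac{1}{7}\right) = - \frac{4}{7} \approx -0.57143$)
$f{\left(m,S \right)} = m \left(\frac{4}{7} - 4 S\right)$ ($f{\left(m,S \right)} = \left(S - \left(- \frac{4}{7} + 5 S\right)\right) m = \left(\frac{4}{7} - 4 S\right) m = m \left(\frac{4}{7} - 4 S\right)$)
$\left(f{\left(-6,T{\left(1 \right)} \right)} + 93\right)^{2} = \left(\frac{4}{7} \left(-6\right) \left(1 - -14\right) + 93\right)^{2} = \left(\frac{4}{7} \left(-6\right) \left(1 + 14\right) + 93\right)^{2} = \left(\frac{4}{7} \left(-6\right) 15 + 93\right)^{2} = \left(- \frac{360}{7} + 93\right)^{2} = \left(\frac{291}{7}\right)^{2} = \frac{84681}{49}$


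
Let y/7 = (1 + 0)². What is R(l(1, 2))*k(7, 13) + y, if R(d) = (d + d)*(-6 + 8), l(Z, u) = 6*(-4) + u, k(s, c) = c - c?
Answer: 7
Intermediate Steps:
k(s, c) = 0
l(Z, u) = -24 + u
y = 7 (y = 7*(1 + 0)² = 7*1² = 7*1 = 7)
R(d) = 4*d (R(d) = (2*d)*2 = 4*d)
R(l(1, 2))*k(7, 13) + y = (4*(-24 + 2))*0 + 7 = (4*(-22))*0 + 7 = -88*0 + 7 = 0 + 7 = 7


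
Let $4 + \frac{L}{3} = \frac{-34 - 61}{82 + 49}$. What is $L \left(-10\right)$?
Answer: $\frac{18570}{131} \approx 141.76$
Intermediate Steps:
$L = - \frac{1857}{131}$ ($L = -12 + 3 \frac{-34 - 61}{82 + 49} = -12 + 3 \left(- \frac{95}{131}\right) = -12 - \frac{285}{131} = - \frac{1857}{131} \approx -14.176$)
$L \left(-10\right) = \left(- \frac{1857}{131}\right) \left(-10\right) = \frac{18570}{131}$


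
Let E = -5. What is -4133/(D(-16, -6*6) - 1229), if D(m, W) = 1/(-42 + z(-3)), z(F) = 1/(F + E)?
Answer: 1392821/414181 ≈ 3.3628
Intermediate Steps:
z(F) = 1/(-5 + F) (z(F) = 1/(F - 5) = 1/(-5 + F))
D(m, W) = -8/337 (D(m, W) = 1/(-42 + 1/(-5 - 3)) = 1/(-42 + 1/(-8)) = 1/(-42 - ⅛) = 1/(-337/8) = -8/337)
-4133/(D(-16, -6*6) - 1229) = -4133/(-8/337 - 1229) = -4133/(-414181/337) = -4133*(-337/414181) = 1392821/414181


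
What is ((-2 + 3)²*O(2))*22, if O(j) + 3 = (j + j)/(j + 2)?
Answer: -44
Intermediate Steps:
O(j) = -3 + 2*j/(2 + j) (O(j) = -3 + (j + j)/(j + 2) = -3 + (2*j)/(2 + j) = -3 + 2*j/(2 + j))
((-2 + 3)²*O(2))*22 = ((-2 + 3)²*((-6 - 1*2)/(2 + 2)))*22 = (1²*((-6 - 2)/4))*22 = (1*((¼)*(-8)))*22 = (1*(-2))*22 = -2*22 = -44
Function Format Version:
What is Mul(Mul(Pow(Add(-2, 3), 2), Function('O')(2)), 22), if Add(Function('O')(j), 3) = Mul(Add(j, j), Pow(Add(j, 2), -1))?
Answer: -44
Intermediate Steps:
Function('O')(j) = Add(-3, Mul(2, j, Pow(Add(2, j), -1))) (Function('O')(j) = Add(-3, Mul(Add(j, j), Pow(Add(j, 2), -1))) = Add(-3, Mul(Mul(2, j), Pow(Add(2, j), -1))) = Add(-3, Mul(2, j, Pow(Add(2, j), -1))))
Mul(Mul(Pow(Add(-2, 3), 2), Function('O')(2)), 22) = Mul(Mul(Pow(Add(-2, 3), 2), Mul(Pow(Add(2, 2), -1), Add(-6, Mul(-1, 2)))), 22) = Mul(Mul(Pow(1, 2), Mul(Pow(4, -1), Add(-6, -2))), 22) = Mul(Mul(1, Mul(Rational(1, 4), -8)), 22) = Mul(Mul(1, -2), 22) = Mul(-2, 22) = -44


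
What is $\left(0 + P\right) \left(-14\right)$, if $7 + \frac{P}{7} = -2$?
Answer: $882$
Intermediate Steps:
$P = -63$ ($P = -49 + 7 \left(-2\right) = -49 - 14 = -63$)
$\left(0 + P\right) \left(-14\right) = \left(0 - 63\right) \left(-14\right) = \left(-63\right) \left(-14\right) = 882$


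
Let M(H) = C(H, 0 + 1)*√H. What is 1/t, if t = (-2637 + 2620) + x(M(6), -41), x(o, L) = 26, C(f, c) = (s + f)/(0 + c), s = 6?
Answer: ⅑ ≈ 0.11111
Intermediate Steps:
C(f, c) = (6 + f)/c (C(f, c) = (6 + f)/(0 + c) = (6 + f)/c)
M(H) = √H*(6 + H) (M(H) = ((6 + H)/(0 + 1))*√H = ((6 + H)/1)*√H = (1*(6 + H))*√H = (6 + H)*√H = √H*(6 + H))
t = 9 (t = (-2637 + 2620) + 26 = -17 + 26 = 9)
1/t = 1/9 = ⅑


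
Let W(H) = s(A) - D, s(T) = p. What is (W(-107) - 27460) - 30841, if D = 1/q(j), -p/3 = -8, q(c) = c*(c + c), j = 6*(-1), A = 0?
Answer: -4195945/72 ≈ -58277.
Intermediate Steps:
j = -6
q(c) = 2*c² (q(c) = c*(2*c) = 2*c²)
p = 24 (p = -3*(-8) = 24)
s(T) = 24
D = 1/72 (D = 1/(2*(-6)²) = 1/(2*36) = 1/72 ≈ 0.013889)
W(H) = 1727/72 (W(H) = 24 - 1*1/72 = 24 - 1/72 = 1727/72)
(W(-107) - 27460) - 30841 = (1727/72 - 27460) - 30841 = -1975393/72 - 30841 = -4195945/72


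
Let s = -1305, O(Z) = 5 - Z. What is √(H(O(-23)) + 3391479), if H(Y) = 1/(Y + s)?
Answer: √5530583156914/1277 ≈ 1841.6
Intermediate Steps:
H(Y) = 1/(-1305 + Y) (H(Y) = 1/(Y - 1305) = 1/(-1305 + Y))
√(H(O(-23)) + 3391479) = √(1/(-1305 + (5 - 1*(-23))) + 3391479) = √(1/(-1305 + (5 + 23)) + 3391479) = √(1/(-1305 + 28) + 3391479) = √(1/(-1277) + 3391479) = √(-1/1277 + 3391479) = √(4330918682/1277) = √5530583156914/1277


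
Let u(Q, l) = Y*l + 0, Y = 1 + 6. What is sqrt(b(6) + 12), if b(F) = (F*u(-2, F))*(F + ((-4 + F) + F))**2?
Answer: 2*sqrt(12351) ≈ 222.27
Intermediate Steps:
Y = 7
u(Q, l) = 7*l (u(Q, l) = 7*l + 0 = 7*l)
b(F) = 7*F**2*(-4 + 3*F)**2 (b(F) = (F*(7*F))*(F + ((-4 + F) + F))**2 = (7*F**2)*(F + (-4 + 2*F))**2 = (7*F**2)*(-4 + 3*F)**2 = 7*F**2*(-4 + 3*F)**2)
sqrt(b(6) + 12) = sqrt(7*6**2*(-4 + 3*6)**2 + 12) = sqrt(7*36*(-4 + 18)**2 + 12) = sqrt(7*36*14**2 + 12) = sqrt(7*36*196 + 12) = sqrt(49392 + 12) = sqrt(49404) = 2*sqrt(12351)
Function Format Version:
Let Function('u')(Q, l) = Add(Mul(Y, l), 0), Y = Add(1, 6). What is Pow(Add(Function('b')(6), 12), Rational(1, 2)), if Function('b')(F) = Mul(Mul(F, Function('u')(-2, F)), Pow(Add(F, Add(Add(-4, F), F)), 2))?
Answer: Mul(2, Pow(12351, Rational(1, 2))) ≈ 222.27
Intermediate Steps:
Y = 7
Function('u')(Q, l) = Mul(7, l) (Function('u')(Q, l) = Add(Mul(7, l), 0) = Mul(7, l))
Function('b')(F) = Mul(7, Pow(F, 2), Pow(Add(-4, Mul(3, F)), 2)) (Function('b')(F) = Mul(Mul(F, Mul(7, F)), Pow(Add(F, Add(Add(-4, F), F)), 2)) = Mul(Mul(7, Pow(F, 2)), Pow(Add(F, Add(-4, Mul(2, F))), 2)) = Mul(Mul(7, Pow(F, 2)), Pow(Add(-4, Mul(3, F)), 2)) = Mul(7, Pow(F, 2), Pow(Add(-4, Mul(3, F)), 2)))
Pow(Add(Function('b')(6), 12), Rational(1, 2)) = Pow(Add(Mul(7, Pow(6, 2), Pow(Add(-4, Mul(3, 6)), 2)), 12), Rational(1, 2)) = Pow(Add(Mul(7, 36, Pow(Add(-4, 18), 2)), 12), Rational(1, 2)) = Pow(Add(Mul(7, 36, Pow(14, 2)), 12), Rational(1, 2)) = Pow(Add(Mul(7, 36, 196), 12), Rational(1, 2)) = Pow(Add(49392, 12), Rational(1, 2)) = Pow(49404, Rational(1, 2)) = Mul(2, Pow(12351, Rational(1, 2)))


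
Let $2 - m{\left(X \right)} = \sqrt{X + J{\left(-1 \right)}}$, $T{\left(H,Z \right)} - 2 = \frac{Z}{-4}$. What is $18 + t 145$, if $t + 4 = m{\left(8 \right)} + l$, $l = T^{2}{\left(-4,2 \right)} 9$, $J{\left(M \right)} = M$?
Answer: $\frac{10657}{4} - 145 \sqrt{7} \approx 2280.6$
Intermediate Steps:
$T{\left(H,Z \right)} = 2 - \frac{Z}{4}$ ($T{\left(H,Z \right)} = 2 + \frac{Z}{-4} = 2 + Z \left(- \frac{1}{4}\right) = 2 - \frac{Z}{4}$)
$l = \frac{81}{4}$ ($l = \left(2 - \frac{1}{2}\right)^{2} \cdot 9 = \left(\frac{3}{2}\right)^{2} \cdot 9 = \frac{9}{4} \cdot 9 = \frac{81}{4} \approx 20.25$)
$m{\left(X \right)} = 2 - \sqrt{-1 + X}$ ($m{\left(X \right)} = 2 - \sqrt{X - 1} = 2 - \sqrt{-1 + X}$)
$t = \frac{73}{4} - \sqrt{7}$ ($t = -4 + \left(\left(2 - \sqrt{-1 + 8}\right) + \frac{81}{4}\right) = -4 + \left(\left(2 - \sqrt{7}\right) + \frac{81}{4}\right) = -4 + \left(\frac{89}{4} - \sqrt{7}\right) = \frac{73}{4} - \sqrt{7} \approx 15.604$)
$18 + t 145 = 18 + \left(\frac{73}{4} - \sqrt{7}\right) 145 = 18 + \left(\frac{10585}{4} - 145 \sqrt{7}\right) = \frac{10657}{4} - 145 \sqrt{7}$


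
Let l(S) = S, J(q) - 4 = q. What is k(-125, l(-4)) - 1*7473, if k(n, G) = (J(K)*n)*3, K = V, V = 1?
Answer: -9348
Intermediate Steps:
K = 1
J(q) = 4 + q
k(n, G) = 15*n (k(n, G) = ((4 + 1)*n)*3 = (5*n)*3 = 15*n)
k(-125, l(-4)) - 1*7473 = 15*(-125) - 1*7473 = -1875 - 7473 = -9348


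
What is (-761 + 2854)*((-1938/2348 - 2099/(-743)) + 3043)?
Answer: 5559213919805/872282 ≈ 6.3732e+6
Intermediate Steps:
(-761 + 2854)*((-1938/2348 - 2099/(-743)) + 3043) = 2093*((-1938*1/2348 - 2099*(-1/743)) + 3043) = 2093*((-969/1174 + 2099/743) + 3043) = 2093*(1744259/872282 + 3043) = 2093*(2656098385/872282) = 5559213919805/872282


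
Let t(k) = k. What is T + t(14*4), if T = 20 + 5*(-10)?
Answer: 26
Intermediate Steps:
T = -30 (T = 20 - 50 = -30)
T + t(14*4) = -30 + 14*4 = -30 + 56 = 26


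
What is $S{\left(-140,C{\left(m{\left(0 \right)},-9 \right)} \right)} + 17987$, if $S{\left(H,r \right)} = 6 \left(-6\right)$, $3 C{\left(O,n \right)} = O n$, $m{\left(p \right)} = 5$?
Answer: $17951$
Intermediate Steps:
$C{\left(O,n \right)} = \frac{O n}{3}$
$S{\left(H,r \right)} = -36$
$S{\left(-140,C{\left(m{\left(0 \right)},-9 \right)} \right)} + 17987 = -36 + 17987 = 17951$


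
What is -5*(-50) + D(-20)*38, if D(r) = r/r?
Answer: 288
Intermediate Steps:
D(r) = 1
-5*(-50) + D(-20)*38 = -5*(-50) + 1*38 = 250 + 38 = 288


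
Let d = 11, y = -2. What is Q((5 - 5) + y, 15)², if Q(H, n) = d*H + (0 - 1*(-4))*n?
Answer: 1444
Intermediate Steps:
Q(H, n) = 4*n + 11*H (Q(H, n) = 11*H + (0 - 1*(-4))*n = 11*H + (0 + 4)*n = 11*H + 4*n = 4*n + 11*H)
Q((5 - 5) + y, 15)² = (4*15 + 11*((5 - 5) - 2))² = (60 + 11*(0 - 2))² = (60 + 11*(-2))² = (60 - 22)² = 38² = 1444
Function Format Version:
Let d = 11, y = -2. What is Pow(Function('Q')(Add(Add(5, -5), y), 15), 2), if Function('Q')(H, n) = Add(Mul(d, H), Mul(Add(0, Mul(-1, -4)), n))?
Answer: 1444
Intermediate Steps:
Function('Q')(H, n) = Add(Mul(4, n), Mul(11, H)) (Function('Q')(H, n) = Add(Mul(11, H), Mul(Add(0, Mul(-1, -4)), n)) = Add(Mul(11, H), Mul(Add(0, 4), n)) = Add(Mul(11, H), Mul(4, n)) = Add(Mul(4, n), Mul(11, H)))
Pow(Function('Q')(Add(Add(5, -5), y), 15), 2) = Pow(Add(Mul(4, 15), Mul(11, Add(Add(5, -5), -2))), 2) = Pow(Add(60, Mul(11, Add(0, -2))), 2) = Pow(Add(60, Mul(11, -2)), 2) = Pow(Add(60, -22), 2) = Pow(38, 2) = 1444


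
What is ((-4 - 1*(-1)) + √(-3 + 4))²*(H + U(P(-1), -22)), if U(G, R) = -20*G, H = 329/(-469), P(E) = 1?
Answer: -5548/67 ≈ -82.806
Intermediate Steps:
H = -47/67 (H = 329*(-1/469) = -47/67 ≈ -0.70149)
((-4 - 1*(-1)) + √(-3 + 4))²*(H + U(P(-1), -22)) = ((-4 - 1*(-1)) + √(-3 + 4))²*(-47/67 - 20*1) = ((-4 + 1) + √1)²*(-47/67 - 20) = (-3 + 1)²*(-1387/67) = (-2)²*(-1387/67) = 4*(-1387/67) = -5548/67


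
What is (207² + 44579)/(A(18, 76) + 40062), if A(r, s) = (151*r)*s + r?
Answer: 21857/61662 ≈ 0.35446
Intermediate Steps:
A(r, s) = r + 151*r*s (A(r, s) = 151*r*s + r = r + 151*r*s)
(207² + 44579)/(A(18, 76) + 40062) = (207² + 44579)/(18*(1 + 151*76) + 40062) = (42849 + 44579)/(18*(1 + 11476) + 40062) = 87428/(18*11477 + 40062) = 87428/(206586 + 40062) = 87428/246648 = 87428*(1/246648) = 21857/61662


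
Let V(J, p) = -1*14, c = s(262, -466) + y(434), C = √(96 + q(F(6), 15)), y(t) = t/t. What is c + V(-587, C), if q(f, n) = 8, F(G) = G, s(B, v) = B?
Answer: 249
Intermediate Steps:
y(t) = 1
C = 2*√26 (C = √(96 + 8) = √104 = 2*√26 ≈ 10.198)
c = 263 (c = 262 + 1 = 263)
V(J, p) = -14
c + V(-587, C) = 263 - 14 = 249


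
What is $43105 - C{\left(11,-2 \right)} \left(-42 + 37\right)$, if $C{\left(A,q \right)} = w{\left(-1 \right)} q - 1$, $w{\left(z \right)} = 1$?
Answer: $43090$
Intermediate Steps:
$C{\left(A,q \right)} = -1 + q$ ($C{\left(A,q \right)} = 1 q - 1 = q - 1 = -1 + q$)
$43105 - C{\left(11,-2 \right)} \left(-42 + 37\right) = 43105 - \left(-1 - 2\right) \left(-42 + 37\right) = 43105 - \left(-3\right) \left(-5\right) = 43105 - 15 = 43090$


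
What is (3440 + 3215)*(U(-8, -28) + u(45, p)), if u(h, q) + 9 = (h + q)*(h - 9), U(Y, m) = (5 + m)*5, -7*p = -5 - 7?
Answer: 72566120/7 ≈ 1.0367e+7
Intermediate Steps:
p = 12/7 (p = -(-5 - 7)/7 = -1/7*(-12) = 12/7 ≈ 1.7143)
U(Y, m) = 25 + 5*m
u(h, q) = -9 + (-9 + h)*(h + q) (u(h, q) = -9 + (h + q)*(h - 9) = -9 + (h + q)*(-9 + h) = -9 + (-9 + h)*(h + q))
(3440 + 3215)*(U(-8, -28) + u(45, p)) = (3440 + 3215)*((25 + 5*(-28)) + (-9 + 45**2 - 9*45 - 9*12/7 + 45*(12/7))) = 6655*((25 - 140) + (-9 + 2025 - 405 - 108/7 + 540/7)) = 6655*(-115 + 11709/7) = 6655*(10904/7) = 72566120/7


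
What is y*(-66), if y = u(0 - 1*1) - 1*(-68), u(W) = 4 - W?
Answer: -4818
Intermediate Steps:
y = 73 (y = (4 - (0 - 1*1)) - 1*(-68) = (4 - (0 - 1)) + 68 = (4 - 1*(-1)) + 68 = (4 + 1) + 68 = 5 + 68 = 73)
y*(-66) = 73*(-66) = -4818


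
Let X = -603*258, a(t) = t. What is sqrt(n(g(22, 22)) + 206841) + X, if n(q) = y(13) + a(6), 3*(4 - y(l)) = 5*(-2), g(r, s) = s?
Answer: -155574 + sqrt(1861689)/3 ≈ -1.5512e+5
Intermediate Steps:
X = -155574
y(l) = 22/3 (y(l) = 4 - 5*(-2)/3 = 4 - 1/3*(-10) = 4 + 10/3 = 22/3)
n(q) = 40/3 (n(q) = 22/3 + 6 = 40/3)
sqrt(n(g(22, 22)) + 206841) + X = sqrt(40/3 + 206841) - 155574 = sqrt(620563/3) - 155574 = sqrt(1861689)/3 - 155574 = -155574 + sqrt(1861689)/3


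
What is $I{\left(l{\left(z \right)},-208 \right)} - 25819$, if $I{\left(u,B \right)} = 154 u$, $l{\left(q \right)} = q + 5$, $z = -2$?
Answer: $-25357$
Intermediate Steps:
$l{\left(q \right)} = 5 + q$
$I{\left(l{\left(z \right)},-208 \right)} - 25819 = 154 \left(5 - 2\right) - 25819 = 154 \cdot 3 - 25819 = 462 - 25819 = -25357$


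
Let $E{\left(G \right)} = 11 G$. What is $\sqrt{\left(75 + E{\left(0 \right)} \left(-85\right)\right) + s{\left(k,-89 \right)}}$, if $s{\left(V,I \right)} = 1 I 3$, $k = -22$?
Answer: $8 i \sqrt{3} \approx 13.856 i$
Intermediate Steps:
$s{\left(V,I \right)} = 3 I$ ($s{\left(V,I \right)} = I 3 = 3 I$)
$\sqrt{\left(75 + E{\left(0 \right)} \left(-85\right)\right) + s{\left(k,-89 \right)}} = \sqrt{\left(75 + 11 \cdot 0 \left(-85\right)\right) + 3 \left(-89\right)} = \sqrt{\left(75 + 0 \left(-85\right)\right) - 267} = \sqrt{\left(75 + 0\right) - 267} = \sqrt{75 - 267} = \sqrt{-192} = 8 i \sqrt{3}$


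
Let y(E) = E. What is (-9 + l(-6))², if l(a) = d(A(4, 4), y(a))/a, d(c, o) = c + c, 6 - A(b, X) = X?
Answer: 841/9 ≈ 93.444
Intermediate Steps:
A(b, X) = 6 - X
d(c, o) = 2*c
l(a) = 4/a (l(a) = (2*(6 - 1*4))/a = (2*(6 - 4))/a = (2*2)/a = 4/a)
(-9 + l(-6))² = (-9 + 4/(-6))² = (-9 + 4*(-⅙))² = (-9 - ⅔)² = (-29/3)² = 841/9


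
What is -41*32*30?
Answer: -39360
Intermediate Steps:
-41*32*30 = -1312*30 = -39360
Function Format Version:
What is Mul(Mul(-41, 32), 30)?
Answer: -39360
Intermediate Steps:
Mul(Mul(-41, 32), 30) = Mul(-1312, 30) = -39360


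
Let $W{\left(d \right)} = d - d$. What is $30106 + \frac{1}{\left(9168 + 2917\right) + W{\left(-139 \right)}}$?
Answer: $\frac{363831011}{12085} \approx 30106.0$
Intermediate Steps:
$W{\left(d \right)} = 0$
$30106 + \frac{1}{\left(9168 + 2917\right) + W{\left(-139 \right)}} = 30106 + \frac{1}{\left(9168 + 2917\right) + 0} = 30106 + \frac{1}{12085 + 0} = 30106 + \frac{1}{12085} = \frac{363831011}{12085}$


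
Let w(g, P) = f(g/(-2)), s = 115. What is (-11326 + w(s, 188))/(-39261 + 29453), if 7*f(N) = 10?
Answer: 9909/8582 ≈ 1.1546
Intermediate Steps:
f(N) = 10/7 (f(N) = (⅐)*10 = 10/7)
w(g, P) = 10/7
(-11326 + w(s, 188))/(-39261 + 29453) = (-11326 + 10/7)/(-39261 + 29453) = -79272/7/(-9808) = -79272/7*(-1/9808) = 9909/8582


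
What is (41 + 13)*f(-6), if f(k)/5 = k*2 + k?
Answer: -4860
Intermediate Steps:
f(k) = 15*k (f(k) = 5*(k*2 + k) = 5*(2*k + k) = 5*(3*k) = 15*k)
(41 + 13)*f(-6) = (41 + 13)*(15*(-6)) = 54*(-90) = -4860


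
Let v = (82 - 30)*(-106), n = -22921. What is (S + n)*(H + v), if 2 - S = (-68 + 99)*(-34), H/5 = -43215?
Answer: 4844999755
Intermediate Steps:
H = -216075 (H = 5*(-43215) = -216075)
S = 1056 (S = 2 - (-68 + 99)*(-34) = 2 - 31*(-34) = 2 - 1*(-1054) = 2 + 1054 = 1056)
v = -5512 (v = 52*(-106) = -5512)
(S + n)*(H + v) = (1056 - 22921)*(-216075 - 5512) = -21865*(-221587) = 4844999755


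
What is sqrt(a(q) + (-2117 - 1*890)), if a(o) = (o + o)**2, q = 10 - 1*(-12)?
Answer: 3*I*sqrt(119) ≈ 32.726*I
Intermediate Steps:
q = 22 (q = 10 + 12 = 22)
a(o) = 4*o**2 (a(o) = (2*o)**2 = 4*o**2)
sqrt(a(q) + (-2117 - 1*890)) = sqrt(4*22**2 + (-2117 - 1*890)) = sqrt(4*484 + (-2117 - 890)) = sqrt(1936 - 3007) = sqrt(-1071) = 3*I*sqrt(119)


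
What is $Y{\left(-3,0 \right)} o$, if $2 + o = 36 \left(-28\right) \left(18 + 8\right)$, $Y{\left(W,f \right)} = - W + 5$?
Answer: $-209680$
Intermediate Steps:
$Y{\left(W,f \right)} = 5 - W$
$o = -26210$ ($o = -2 + 36 \left(-28\right) \left(18 + 8\right) = -2 - 26208 = -26210$)
$Y{\left(-3,0 \right)} o = \left(5 - -3\right) \left(-26210\right) = \left(5 + 3\right) \left(-26210\right) = 8 \left(-26210\right) = -209680$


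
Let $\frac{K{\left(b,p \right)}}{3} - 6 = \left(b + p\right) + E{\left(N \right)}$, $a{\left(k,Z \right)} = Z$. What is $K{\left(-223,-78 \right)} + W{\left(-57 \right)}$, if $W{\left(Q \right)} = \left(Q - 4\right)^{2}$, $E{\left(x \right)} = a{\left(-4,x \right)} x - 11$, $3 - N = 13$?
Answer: $3103$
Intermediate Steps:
$N = -10$ ($N = 3 - 13 = -10$)
$E{\left(x \right)} = -11 + x^{2}$ ($E{\left(x \right)} = x x - 11 = x^{2} - 11 = -11 + x^{2}$)
$K{\left(b,p \right)} = 285 + 3 b + 3 p$ ($K{\left(b,p \right)} = 18 + 3 \left(\left(b + p\right) - \left(11 - \left(-10\right)^{2}\right)\right) = 18 + 3 \left(\left(b + p\right) + \left(-11 + 100\right)\right) = 18 + 3 \left(\left(b + p\right) + 89\right) = 18 + 3 \left(89 + b + p\right) = 18 + \left(267 + 3 b + 3 p\right) = 285 + 3 b + 3 p$)
$W{\left(Q \right)} = \left(-4 + Q\right)^{2}$
$K{\left(-223,-78 \right)} + W{\left(-57 \right)} = \left(285 + 3 \left(-223\right) + 3 \left(-78\right)\right) + \left(-4 - 57\right)^{2} = \left(285 - 669 - 234\right) + \left(-61\right)^{2} = -618 + 3721 = 3103$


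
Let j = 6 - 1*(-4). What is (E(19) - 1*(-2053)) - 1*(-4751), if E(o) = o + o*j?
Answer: 7013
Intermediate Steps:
j = 10 (j = 6 + 4 = 10)
E(o) = 11*o (E(o) = o + o*10 = o + 10*o = 11*o)
(E(19) - 1*(-2053)) - 1*(-4751) = (11*19 - 1*(-2053)) - 1*(-4751) = (209 + 2053) + 4751 = 2262 + 4751 = 7013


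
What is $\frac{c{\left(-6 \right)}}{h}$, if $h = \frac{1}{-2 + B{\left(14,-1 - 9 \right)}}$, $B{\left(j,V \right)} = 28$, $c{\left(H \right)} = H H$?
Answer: $936$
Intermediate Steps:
$c{\left(H \right)} = H^{2}$
$h = \frac{1}{26}$ ($h = \frac{1}{-2 + 28} = \frac{1}{26} \approx 0.038462$)
$\frac{c{\left(-6 \right)}}{h} = \left(-6\right)^{2} \frac{1}{\frac{1}{26}} = 36 \cdot 26 = 936$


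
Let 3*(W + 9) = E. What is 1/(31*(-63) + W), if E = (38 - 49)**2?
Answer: -3/5765 ≈ -0.00052038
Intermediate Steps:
E = 121 (E = (-11)**2 = 121)
W = 94/3 (W = -9 + (1/3)*121 = -9 + 121/3 = 94/3 ≈ 31.333)
1/(31*(-63) + W) = 1/(31*(-63) + 94/3) = 1/(-1953 + 94/3) = 1/(-5765/3) = -3/5765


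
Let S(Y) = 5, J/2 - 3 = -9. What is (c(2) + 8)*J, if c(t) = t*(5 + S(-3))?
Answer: -336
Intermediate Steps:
J = -12 (J = 6 + 2*(-9) = 6 - 18 = -12)
c(t) = 10*t (c(t) = t*(5 + 5) = t*10 = 10*t)
(c(2) + 8)*J = (10*2 + 8)*(-12) = (20 + 8)*(-12) = 28*(-12) = -336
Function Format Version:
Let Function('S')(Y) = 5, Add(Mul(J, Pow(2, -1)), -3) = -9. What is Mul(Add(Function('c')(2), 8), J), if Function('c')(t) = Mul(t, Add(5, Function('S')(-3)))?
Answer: -336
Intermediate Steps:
J = -12 (J = Add(6, Mul(2, -9)) = Add(6, -18) = -12)
Function('c')(t) = Mul(10, t) (Function('c')(t) = Mul(t, Add(5, 5)) = Mul(t, 10) = Mul(10, t))
Mul(Add(Function('c')(2), 8), J) = Mul(Add(Mul(10, 2), 8), -12) = Mul(Add(20, 8), -12) = Mul(28, -12) = -336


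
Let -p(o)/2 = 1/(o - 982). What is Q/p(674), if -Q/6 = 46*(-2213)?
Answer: 94061352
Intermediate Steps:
p(o) = -2/(-982 + o) (p(o) = -2/(o - 982) = -2/(-982 + o))
Q = 610788 (Q = -276*(-2213) = -6*(-101798) = 610788)
Q/p(674) = 610788/((-2/(-982 + 674))) = 610788/((-2/(-308))) = 610788/((-2*(-1/308))) = 610788/(1/154) = 610788*154 = 94061352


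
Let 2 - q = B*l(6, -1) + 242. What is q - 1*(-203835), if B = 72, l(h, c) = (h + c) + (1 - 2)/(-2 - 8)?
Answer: 1016139/5 ≈ 2.0323e+5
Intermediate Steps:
l(h, c) = ⅒ + c + h (l(h, c) = (c + h) - 1/(-10) = (c + h) - 1*(-⅒) = (c + h) + ⅒ = ⅒ + c + h)
q = -3036/5 (q = 2 - (72*(⅒ - 1 + 6) + 242) = 2 - (72*(51/10) + 242) = 2 - (1836/5 + 242) = 2 - 1*3046/5 = 2 - 3046/5 = -3036/5 ≈ -607.20)
q - 1*(-203835) = -3036/5 - 1*(-203835) = -3036/5 + 203835 = 1016139/5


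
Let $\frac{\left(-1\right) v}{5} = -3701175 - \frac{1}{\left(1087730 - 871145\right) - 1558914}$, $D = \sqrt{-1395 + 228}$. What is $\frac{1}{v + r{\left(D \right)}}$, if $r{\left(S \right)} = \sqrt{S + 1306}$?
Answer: $\frac{1}{\frac{24840972682870}{1342329} + \sqrt{1306 + i \sqrt{1167}}} \approx 5.4037 \cdot 10^{-8} - 2.0 \cdot 10^{-15} i$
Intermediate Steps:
$D = i \sqrt{1167}$ ($D = \sqrt{-1167} = i \sqrt{1167} \approx 34.161 i$)
$v = \frac{24840972682870}{1342329}$ ($v = - 5 \left(-3701175 - \frac{1}{\left(1087730 - 871145\right) - 1558914}\right) = - 5 \left(-3701175 - \frac{1}{216585 - 1558914}\right) = - 5 \left(-3701175 - \frac{1}{-1342329}\right) = - 5 \left(-3701175 - - \frac{1}{1342329}\right) = - 5 \left(-3701175 + \frac{1}{1342329}\right) = \left(-5\right) \left(- \frac{4968194536574}{1342329}\right) = \frac{24840972682870}{1342329} \approx 1.8506 \cdot 10^{7}$)
$r{\left(S \right)} = \sqrt{1306 + S}$
$\frac{1}{v + r{\left(D \right)}} = \frac{1}{\frac{24840972682870}{1342329} + \sqrt{1306 + i \sqrt{1167}}}$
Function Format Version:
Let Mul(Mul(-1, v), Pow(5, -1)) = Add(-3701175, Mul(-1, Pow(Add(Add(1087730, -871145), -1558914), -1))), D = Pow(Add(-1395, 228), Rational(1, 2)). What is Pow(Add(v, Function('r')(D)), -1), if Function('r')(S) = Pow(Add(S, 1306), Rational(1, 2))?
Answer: Pow(Add(Rational(24840972682870, 1342329), Pow(Add(1306, Mul(I, Pow(1167, Rational(1, 2)))), Rational(1, 2))), -1) ≈ Add(5.4037e-8, Mul(-0.e-15, I))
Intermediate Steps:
D = Mul(I, Pow(1167, Rational(1, 2))) (D = Pow(-1167, Rational(1, 2)) = Mul(I, Pow(1167, Rational(1, 2))) ≈ Mul(34.161, I))
v = Rational(24840972682870, 1342329) (v = Mul(-5, Add(-3701175, Mul(-1, Pow(Add(Add(1087730, -871145), -1558914), -1)))) = Mul(-5, Add(-3701175, Mul(-1, Pow(Add(216585, -1558914), -1)))) = Mul(-5, Add(-3701175, Mul(-1, Pow(-1342329, -1)))) = Mul(-5, Add(-3701175, Mul(-1, Rational(-1, 1342329)))) = Mul(-5, Add(-3701175, Rational(1, 1342329))) = Mul(-5, Rational(-4968194536574, 1342329)) = Rational(24840972682870, 1342329) ≈ 1.8506e+7)
Function('r')(S) = Pow(Add(1306, S), Rational(1, 2))
Pow(Add(v, Function('r')(D)), -1) = Pow(Add(Rational(24840972682870, 1342329), Pow(Add(1306, Mul(I, Pow(1167, Rational(1, 2)))), Rational(1, 2))), -1)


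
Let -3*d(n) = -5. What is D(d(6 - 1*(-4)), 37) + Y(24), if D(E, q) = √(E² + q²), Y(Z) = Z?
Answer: 24 + √12346/3 ≈ 61.038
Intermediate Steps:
d(n) = 5/3 (d(n) = -⅓*(-5) = 5/3)
D(d(6 - 1*(-4)), 37) + Y(24) = √((5/3)² + 37²) + 24 = √(25/9 + 1369) + 24 = √(12346/9) + 24 = √12346/3 + 24 = 24 + √12346/3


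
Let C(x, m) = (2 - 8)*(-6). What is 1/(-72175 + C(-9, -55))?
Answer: -1/72139 ≈ -1.3862e-5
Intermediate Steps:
C(x, m) = 36 (C(x, m) = -6*(-6) = 36)
1/(-72175 + C(-9, -55)) = 1/(-72175 + 36) = 1/(-72139) = -1/72139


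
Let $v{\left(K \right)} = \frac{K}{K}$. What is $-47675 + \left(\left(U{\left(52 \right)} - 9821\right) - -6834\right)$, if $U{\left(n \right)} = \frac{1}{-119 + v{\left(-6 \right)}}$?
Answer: $- \frac{5978117}{118} \approx -50662.0$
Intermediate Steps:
$v{\left(K \right)} = 1$
$U{\left(n \right)} = - \frac{1}{118}$ ($U{\left(n \right)} = \frac{1}{-119 + 1} = \frac{1}{-118} = - \frac{1}{118}$)
$-47675 + \left(\left(U{\left(52 \right)} - 9821\right) - -6834\right) = -47675 - \frac{352467}{118} = - \frac{5978117}{118}$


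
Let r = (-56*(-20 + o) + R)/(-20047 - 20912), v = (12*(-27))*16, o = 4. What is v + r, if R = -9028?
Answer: -212323324/40959 ≈ -5183.8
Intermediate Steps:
v = -5184 (v = -324*16 = -5184)
r = 8132/40959 (r = (-56*(-20 + 4) - 9028)/(-20047 - 20912) = (-56*(-16) - 9028)/(-40959) = (896 - 9028)*(-1/40959) = -8132*(-1/40959) = 8132/40959 ≈ 0.19854)
v + r = -5184 + 8132/40959 = -212323324/40959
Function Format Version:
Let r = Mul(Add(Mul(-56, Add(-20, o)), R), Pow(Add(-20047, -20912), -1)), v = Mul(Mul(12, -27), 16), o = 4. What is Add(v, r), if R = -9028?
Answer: Rational(-212323324, 40959) ≈ -5183.8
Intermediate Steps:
v = -5184 (v = Mul(-324, 16) = -5184)
r = Rational(8132, 40959) (r = Mul(Add(Mul(-56, Add(-20, 4)), -9028), Pow(Add(-20047, -20912), -1)) = Mul(Add(Mul(-56, -16), -9028), Pow(-40959, -1)) = Mul(Add(896, -9028), Rational(-1, 40959)) = Mul(-8132, Rational(-1, 40959)) = Rational(8132, 40959) ≈ 0.19854)
Add(v, r) = Add(-5184, Rational(8132, 40959)) = Rational(-212323324, 40959)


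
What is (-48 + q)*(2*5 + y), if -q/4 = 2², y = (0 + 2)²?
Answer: -896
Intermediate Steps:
y = 4 (y = 2² = 4)
q = -16 (q = -4*2² = -4*4 = -16)
(-48 + q)*(2*5 + y) = (-48 - 16)*(2*5 + 4) = -64*(10 + 4) = -64*14 = -896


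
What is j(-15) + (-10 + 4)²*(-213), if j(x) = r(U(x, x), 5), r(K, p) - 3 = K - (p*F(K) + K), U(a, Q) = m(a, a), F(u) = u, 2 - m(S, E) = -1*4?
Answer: -7695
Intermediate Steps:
m(S, E) = 6 (m(S, E) = 2 - (-1)*4 = 2 - 1*(-4) = 2 + 4 = 6)
U(a, Q) = 6
r(K, p) = 3 - K*p (r(K, p) = 3 + (K - (p*K + K)) = 3 + (K - (K*p + K)) = 3 + (K - (K + K*p)) = 3 + (K + (-K - K*p)) = 3 - K*p)
j(x) = -27 (j(x) = 3 - 1*6*5 = 3 - 30 = -27)
j(-15) + (-10 + 4)²*(-213) = -27 + (-10 + 4)²*(-213) = -27 + (-6)²*(-213) = -27 + 36*(-213) = -27 - 7668 = -7695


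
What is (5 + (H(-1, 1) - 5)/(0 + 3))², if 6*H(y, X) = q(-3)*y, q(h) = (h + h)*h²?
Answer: 361/9 ≈ 40.111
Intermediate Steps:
q(h) = 2*h³ (q(h) = (2*h)*h² = 2*h³)
H(y, X) = -9*y (H(y, X) = ((2*(-3)³)*y)/6 = ((2*(-27))*y)/6 = (-54*y)/6 = -9*y)
(5 + (H(-1, 1) - 5)/(0 + 3))² = (5 + (-9*(-1) - 5)/(0 + 3))² = (5 + (9 - 5)/3)² = (5 + 4*(⅓))² = (5 + 4/3)² = (19/3)² = 361/9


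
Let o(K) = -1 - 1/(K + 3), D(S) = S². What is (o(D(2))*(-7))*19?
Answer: 152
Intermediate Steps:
o(K) = -1 - 1/(3 + K)
(o(D(2))*(-7))*19 = (((-4 - 1*2²)/(3 + 2²))*(-7))*19 = (((-4 - 1*4)/(3 + 4))*(-7))*19 = (((-4 - 4)/7)*(-7))*19 = (((⅐)*(-8))*(-7))*19 = -8/7*(-7)*19 = 8*19 = 152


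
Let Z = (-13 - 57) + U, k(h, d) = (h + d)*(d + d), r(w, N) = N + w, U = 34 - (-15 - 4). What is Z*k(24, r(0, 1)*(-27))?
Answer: -2754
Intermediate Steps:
U = 53 (U = 34 - 1*(-19) = 34 + 19 = 53)
k(h, d) = 2*d*(d + h) (k(h, d) = (d + h)*(2*d) = 2*d*(d + h))
Z = -17 (Z = (-13 - 57) + 53 = -70 + 53 = -17)
Z*k(24, r(0, 1)*(-27)) = -34*(1 + 0)*(-27)*((1 + 0)*(-27) + 24) = -34*1*(-27)*(1*(-27) + 24) = -34*(-27)*(-27 + 24) = -34*(-27)*(-3) = -17*162 = -2754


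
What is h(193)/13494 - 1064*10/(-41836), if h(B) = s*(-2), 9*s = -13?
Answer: 12435319/48853989 ≈ 0.25454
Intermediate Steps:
s = -13/9 (s = (⅑)*(-13) = -13/9 ≈ -1.4444)
h(B) = 26/9 (h(B) = -13/9*(-2) = 26/9)
h(193)/13494 - 1064*10/(-41836) = (26/9)/13494 - 1064*10/(-41836) = (26/9)*(1/13494) - 10640*(-1/41836) = 1/4671 + 2660/10459 = 12435319/48853989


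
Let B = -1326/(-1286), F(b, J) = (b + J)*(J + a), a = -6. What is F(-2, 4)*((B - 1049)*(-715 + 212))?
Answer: -1355774128/643 ≈ -2.1085e+6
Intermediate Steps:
F(b, J) = (-6 + J)*(J + b) (F(b, J) = (b + J)*(J - 6) = (J + b)*(-6 + J) = (-6 + J)*(J + b))
B = 663/643 (B = -1326*(-1/1286) = 663/643 ≈ 1.0311)
F(-2, 4)*((B - 1049)*(-715 + 212)) = (4² - 6*4 - 6*(-2) + 4*(-2))*((663/643 - 1049)*(-715 + 212)) = (16 - 24 + 12 - 8)*(-673844/643*(-503)) = -4*338943532/643 = -1355774128/643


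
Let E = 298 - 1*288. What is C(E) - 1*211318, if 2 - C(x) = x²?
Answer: -211416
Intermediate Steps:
E = 10 (E = 298 - 288 = 10)
C(x) = 2 - x²
C(E) - 1*211318 = (2 - 1*10²) - 1*211318 = (2 - 1*100) - 211318 = (2 - 100) - 211318 = -98 - 211318 = -211416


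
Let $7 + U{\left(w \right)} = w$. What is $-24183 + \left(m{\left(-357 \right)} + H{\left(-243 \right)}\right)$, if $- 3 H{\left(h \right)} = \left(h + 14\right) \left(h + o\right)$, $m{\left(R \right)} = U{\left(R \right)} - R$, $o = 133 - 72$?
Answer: $- \frac{114248}{3} \approx -38083.0$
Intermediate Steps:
$U{\left(w \right)} = -7 + w$
$o = 61$ ($o = 133 - 72 = 61$)
$m{\left(R \right)} = -7$ ($m{\left(R \right)} = \left(-7 + R\right) - R = -7$)
$H{\left(h \right)} = - \frac{\left(14 + h\right) \left(61 + h\right)}{3}$ ($H{\left(h \right)} = - \frac{\left(h + 14\right) \left(h + 61\right)}{3} = - \frac{\left(14 + h\right) \left(61 + h\right)}{3}$)
$-24183 + \left(m{\left(-357 \right)} + H{\left(-243 \right)}\right) = -24183 - \frac{41699}{3} = - \frac{114248}{3}$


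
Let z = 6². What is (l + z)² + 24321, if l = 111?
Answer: 45930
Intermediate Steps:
z = 36
(l + z)² + 24321 = (111 + 36)² + 24321 = 147² + 24321 = 21609 + 24321 = 45930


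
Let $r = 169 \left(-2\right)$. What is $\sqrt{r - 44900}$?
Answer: $i \sqrt{45238} \approx 212.69 i$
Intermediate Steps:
$r = -338$
$\sqrt{r - 44900} = \sqrt{-338 - 44900} = \sqrt{-45238} = i \sqrt{45238}$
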